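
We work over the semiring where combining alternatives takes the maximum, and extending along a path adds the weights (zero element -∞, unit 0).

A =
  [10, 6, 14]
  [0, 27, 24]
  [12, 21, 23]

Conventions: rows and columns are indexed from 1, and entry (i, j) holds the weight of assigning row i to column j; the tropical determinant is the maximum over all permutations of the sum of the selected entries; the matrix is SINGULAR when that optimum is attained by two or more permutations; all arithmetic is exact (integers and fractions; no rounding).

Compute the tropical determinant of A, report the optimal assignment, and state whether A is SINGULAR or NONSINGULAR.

σ = (1, 2, 3): 10 + 27 + 23 = 60
σ = (1, 3, 2): 10 + 24 + 21 = 55
σ = (2, 1, 3): 6 + 0 + 23 = 29
σ = (2, 3, 1): 6 + 24 + 12 = 42
σ = (3, 1, 2): 14 + 0 + 21 = 35
σ = (3, 2, 1): 14 + 27 + 12 = 53
Optimal value attained by: σ = (1, 2, 3).
Answer: det⊕(A) = 60; verdict: NONSINGULAR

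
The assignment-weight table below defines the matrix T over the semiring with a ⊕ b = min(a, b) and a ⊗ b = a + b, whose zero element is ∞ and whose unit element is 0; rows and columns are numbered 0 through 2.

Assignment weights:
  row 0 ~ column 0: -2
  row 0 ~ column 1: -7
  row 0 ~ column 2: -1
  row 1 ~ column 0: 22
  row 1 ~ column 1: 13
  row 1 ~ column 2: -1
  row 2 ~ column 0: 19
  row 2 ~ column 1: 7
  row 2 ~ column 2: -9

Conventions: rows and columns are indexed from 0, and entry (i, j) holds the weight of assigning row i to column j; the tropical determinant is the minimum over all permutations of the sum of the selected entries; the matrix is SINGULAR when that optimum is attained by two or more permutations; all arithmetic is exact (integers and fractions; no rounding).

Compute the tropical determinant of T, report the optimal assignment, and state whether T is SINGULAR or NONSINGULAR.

σ = (0, 1, 2): (-2) + 13 + (-9) = 2
σ = (0, 2, 1): (-2) + (-1) + 7 = 4
σ = (1, 0, 2): (-7) + 22 + (-9) = 6
σ = (1, 2, 0): (-7) + (-1) + 19 = 11
σ = (2, 0, 1): (-1) + 22 + 7 = 28
σ = (2, 1, 0): (-1) + 13 + 19 = 31
Optimal value attained by: σ = (0, 1, 2).
Answer: det⊕(T) = 2; verdict: NONSINGULAR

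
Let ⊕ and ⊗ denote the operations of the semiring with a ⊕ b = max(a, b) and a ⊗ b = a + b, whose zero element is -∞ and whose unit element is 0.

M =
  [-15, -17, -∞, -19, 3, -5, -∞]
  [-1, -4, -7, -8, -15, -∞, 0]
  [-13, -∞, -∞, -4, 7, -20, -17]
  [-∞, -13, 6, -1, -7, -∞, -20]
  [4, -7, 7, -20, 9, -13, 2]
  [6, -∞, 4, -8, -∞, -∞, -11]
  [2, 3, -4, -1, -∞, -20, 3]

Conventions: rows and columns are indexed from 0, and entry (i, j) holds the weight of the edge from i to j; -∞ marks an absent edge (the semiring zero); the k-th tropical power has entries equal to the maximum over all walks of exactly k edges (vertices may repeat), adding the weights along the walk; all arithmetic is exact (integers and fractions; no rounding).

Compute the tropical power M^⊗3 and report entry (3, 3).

M^⊗2:
  [7, -4, 10, -13, 12, -10, 5]
  [2, 3, -2, -1, 2, -6, 3]
  [11, 0, 14, -5, 16, -6, 9]
  [-3, -14, 5, 2, 13, -14, -5]
  [13, 5, 16, 3, 18, -1, 11]
  [-9, -8, -2, 0, 11, 1, -8]
  [5, 6, 5, 2, 5, -3, 6]
M^⊗3:
  [16, 8, 19, 6, 21, 2, 14]
  [6, 6, 9, 2, 11, -3, 6]
  [20, 12, 23, 10, 25, 6, 18]
  [17, 6, 20, 1, 22, 0, 15]
  [22, 14, 25, 12, 27, 8, 20]
  [15, 4, 18, -1, 20, -2, 13]
  [9, 9, 12, 5, 14, 0, 9]
Key observation: the optimum is the walk 3->2->3->3, with weight 6 + (-4) + (-1) = 1.
Optimal value attained by: walk 3->2->3->3.
Answer: (M^⊗3)[3][3] = 1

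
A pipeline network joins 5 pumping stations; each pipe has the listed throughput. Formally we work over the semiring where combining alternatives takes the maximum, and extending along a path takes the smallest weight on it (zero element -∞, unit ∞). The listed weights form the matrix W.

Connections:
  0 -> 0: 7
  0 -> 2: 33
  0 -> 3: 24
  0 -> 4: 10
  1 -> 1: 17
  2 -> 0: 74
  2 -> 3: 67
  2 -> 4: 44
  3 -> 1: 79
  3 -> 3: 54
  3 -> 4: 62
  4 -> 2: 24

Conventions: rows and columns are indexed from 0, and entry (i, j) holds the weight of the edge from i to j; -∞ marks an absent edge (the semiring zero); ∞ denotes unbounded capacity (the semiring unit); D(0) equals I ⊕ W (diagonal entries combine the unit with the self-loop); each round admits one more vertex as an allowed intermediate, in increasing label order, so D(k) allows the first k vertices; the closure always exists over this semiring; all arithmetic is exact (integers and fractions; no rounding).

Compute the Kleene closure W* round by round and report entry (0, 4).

D(0):
  [∞, -∞, 33, 24, 10]
  [-∞, ∞, -∞, -∞, -∞]
  [74, -∞, ∞, 67, 44]
  [-∞, 79, -∞, ∞, 62]
  [-∞, -∞, 24, -∞, ∞]
D(1):
  [∞, -∞, 33, 24, 10]
  [-∞, ∞, -∞, -∞, -∞]
  [74, -∞, ∞, 67, 44]
  [-∞, 79, -∞, ∞, 62]
  [-∞, -∞, 24, -∞, ∞]
D(2):
  [∞, -∞, 33, 24, 10]
  [-∞, ∞, -∞, -∞, -∞]
  [74, -∞, ∞, 67, 44]
  [-∞, 79, -∞, ∞, 62]
  [-∞, -∞, 24, -∞, ∞]
D(3):
  [∞, -∞, 33, 33, 33]
  [-∞, ∞, -∞, -∞, -∞]
  [74, -∞, ∞, 67, 44]
  [-∞, 79, -∞, ∞, 62]
  [24, -∞, 24, 24, ∞]
D(4):
  [∞, 33, 33, 33, 33]
  [-∞, ∞, -∞, -∞, -∞]
  [74, 67, ∞, 67, 62]
  [-∞, 79, -∞, ∞, 62]
  [24, 24, 24, 24, ∞]
D(5):
  [∞, 33, 33, 33, 33]
  [-∞, ∞, -∞, -∞, -∞]
  [74, 67, ∞, 67, 62]
  [24, 79, 24, ∞, 62]
  [24, 24, 24, 24, ∞]
Answer: W*[0][4] = 33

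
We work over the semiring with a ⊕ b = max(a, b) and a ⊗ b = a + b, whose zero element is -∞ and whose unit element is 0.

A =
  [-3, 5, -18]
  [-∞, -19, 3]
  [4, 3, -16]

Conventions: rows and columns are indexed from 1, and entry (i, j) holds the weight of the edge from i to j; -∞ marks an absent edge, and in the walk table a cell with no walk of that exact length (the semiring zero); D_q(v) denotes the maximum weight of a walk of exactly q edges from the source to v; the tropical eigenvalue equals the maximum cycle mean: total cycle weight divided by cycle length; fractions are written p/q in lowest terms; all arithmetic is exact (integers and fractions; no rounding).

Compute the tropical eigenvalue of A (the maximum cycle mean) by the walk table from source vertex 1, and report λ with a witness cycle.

q=0: [0, -∞, -∞]
q=1: [-3, 5, -18]
q=2: [-6, 2, 8]
q=3: [12, 11, 5]
Optimal cycle mean attained by: cycle 1->2->3->1, total 5 + 3 + 4, length 3.
Answer: λ = 4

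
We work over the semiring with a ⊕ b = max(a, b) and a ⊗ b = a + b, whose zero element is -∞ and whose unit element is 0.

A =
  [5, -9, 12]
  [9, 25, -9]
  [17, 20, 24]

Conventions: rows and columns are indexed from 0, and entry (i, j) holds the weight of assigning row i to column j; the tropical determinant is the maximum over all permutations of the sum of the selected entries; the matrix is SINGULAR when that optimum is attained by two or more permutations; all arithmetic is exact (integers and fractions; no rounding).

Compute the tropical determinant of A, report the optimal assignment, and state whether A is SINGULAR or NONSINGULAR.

σ = (0, 1, 2): 5 + 25 + 24 = 54
σ = (0, 2, 1): 5 + (-9) + 20 = 16
σ = (1, 0, 2): (-9) + 9 + 24 = 24
σ = (1, 2, 0): (-9) + (-9) + 17 = -1
σ = (2, 0, 1): 12 + 9 + 20 = 41
σ = (2, 1, 0): 12 + 25 + 17 = 54
Optimal value attained by: σ = (0, 1, 2).
Answer: det⊕(A) = 54; verdict: SINGULAR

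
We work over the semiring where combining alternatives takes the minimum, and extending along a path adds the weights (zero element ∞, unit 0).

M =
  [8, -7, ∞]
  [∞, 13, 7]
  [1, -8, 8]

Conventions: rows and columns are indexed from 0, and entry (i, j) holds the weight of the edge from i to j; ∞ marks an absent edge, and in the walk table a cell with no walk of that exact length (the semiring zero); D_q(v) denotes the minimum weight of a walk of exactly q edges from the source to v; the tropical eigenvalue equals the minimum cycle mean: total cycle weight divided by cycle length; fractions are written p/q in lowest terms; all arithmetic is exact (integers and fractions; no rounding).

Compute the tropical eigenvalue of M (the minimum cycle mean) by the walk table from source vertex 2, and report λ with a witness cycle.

q=0: [∞, ∞, 0]
q=1: [1, -8, 8]
q=2: [9, -6, -1]
q=3: [0, -9, 1]
Optimal cycle mean attained by: cycle 1->2->1, total 7 + (-8), length 2.
Answer: λ = -1/2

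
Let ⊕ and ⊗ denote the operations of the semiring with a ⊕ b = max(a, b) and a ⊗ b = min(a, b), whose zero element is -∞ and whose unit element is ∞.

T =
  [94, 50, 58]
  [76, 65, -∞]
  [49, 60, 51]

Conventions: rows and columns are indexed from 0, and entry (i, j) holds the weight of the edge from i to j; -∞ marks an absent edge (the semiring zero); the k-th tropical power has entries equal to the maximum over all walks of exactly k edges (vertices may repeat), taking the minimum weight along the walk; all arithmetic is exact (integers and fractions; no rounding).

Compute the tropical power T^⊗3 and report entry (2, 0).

T^⊗2:
  [94, 58, 58]
  [76, 65, 58]
  [60, 60, 51]
T^⊗3:
  [94, 58, 58]
  [76, 65, 58]
  [60, 60, 58]
Key observation: the optimum is the walk 2->1->0->0, with weight 60 min 76 min 94 = 60.
Optimal value attained by: walk 2->1->0->0.
Answer: (T^⊗3)[2][0] = 60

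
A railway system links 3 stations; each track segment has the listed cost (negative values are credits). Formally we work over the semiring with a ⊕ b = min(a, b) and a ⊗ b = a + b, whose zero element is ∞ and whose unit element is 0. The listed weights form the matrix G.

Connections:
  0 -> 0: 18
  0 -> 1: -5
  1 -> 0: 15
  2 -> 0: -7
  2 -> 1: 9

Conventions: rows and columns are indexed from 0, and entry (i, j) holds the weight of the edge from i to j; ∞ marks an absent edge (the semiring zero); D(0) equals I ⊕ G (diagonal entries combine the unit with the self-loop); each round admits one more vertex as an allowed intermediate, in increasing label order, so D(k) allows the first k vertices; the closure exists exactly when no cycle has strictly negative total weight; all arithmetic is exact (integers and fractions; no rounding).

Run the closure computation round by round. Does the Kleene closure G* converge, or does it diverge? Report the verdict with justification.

D(0):
  [0, -5, ∞]
  [15, 0, ∞]
  [-7, 9, 0]
D(1):
  [0, -5, ∞]
  [15, 0, ∞]
  [-7, -12, 0]
D(2):
  [0, -5, ∞]
  [15, 0, ∞]
  [-7, -12, 0]
D(3):
  [0, -5, ∞]
  [15, 0, ∞]
  [-7, -12, 0]
Key observation: every diagonal entry stays at the unit through all rounds, so no improving cycle exists.
Answer: CONVERGES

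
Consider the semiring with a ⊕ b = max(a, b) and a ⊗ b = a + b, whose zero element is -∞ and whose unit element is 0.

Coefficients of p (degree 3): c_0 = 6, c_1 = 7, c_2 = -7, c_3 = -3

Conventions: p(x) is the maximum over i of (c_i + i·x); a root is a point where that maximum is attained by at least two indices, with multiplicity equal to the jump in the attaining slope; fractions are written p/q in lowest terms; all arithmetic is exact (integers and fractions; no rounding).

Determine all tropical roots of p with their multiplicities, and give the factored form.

hull edge (i=0, c=6) to (i=1, c=7): slope 1, span 1
hull edge (i=1, c=7) to (i=3, c=-3): slope -5, span 2
Factored form: p(x) = -3 ⊗ (x ⊕ (-1)) ⊗ (x ⊕ 5) ⊗ (x ⊕ 5)
Answer: roots = -1 (mult 1), 5 (mult 2)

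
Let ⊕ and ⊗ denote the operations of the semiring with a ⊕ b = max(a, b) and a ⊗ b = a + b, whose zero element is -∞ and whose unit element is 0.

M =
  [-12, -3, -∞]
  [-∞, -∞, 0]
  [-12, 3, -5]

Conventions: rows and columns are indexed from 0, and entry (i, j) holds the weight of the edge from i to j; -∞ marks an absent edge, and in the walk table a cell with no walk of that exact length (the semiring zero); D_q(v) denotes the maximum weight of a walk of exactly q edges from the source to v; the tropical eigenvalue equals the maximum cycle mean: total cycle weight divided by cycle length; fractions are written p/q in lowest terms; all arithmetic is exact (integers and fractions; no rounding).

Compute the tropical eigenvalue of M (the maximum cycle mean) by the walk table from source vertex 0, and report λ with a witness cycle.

q=0: [0, -∞, -∞]
q=1: [-12, -3, -∞]
q=2: [-24, -15, -3]
q=3: [-15, 0, -8]
Optimal cycle mean attained by: cycle 1->2->1, total 0 + 3, length 2.
Answer: λ = 3/2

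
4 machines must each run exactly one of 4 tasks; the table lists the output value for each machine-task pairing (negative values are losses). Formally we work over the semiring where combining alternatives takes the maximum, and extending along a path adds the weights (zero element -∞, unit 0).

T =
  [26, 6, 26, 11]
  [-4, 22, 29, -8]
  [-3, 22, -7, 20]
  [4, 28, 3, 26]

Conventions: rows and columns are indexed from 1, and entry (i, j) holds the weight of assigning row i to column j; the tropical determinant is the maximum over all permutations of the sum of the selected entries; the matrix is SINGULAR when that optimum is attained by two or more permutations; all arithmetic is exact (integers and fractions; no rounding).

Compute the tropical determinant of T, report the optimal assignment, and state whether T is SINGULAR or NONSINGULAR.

σ = (1, 2, 3, 4): 26 + 22 + (-7) + 26 = 67
σ = (1, 2, 4, 3): 26 + 22 + 20 + 3 = 71
σ = (1, 3, 2, 4): 26 + 29 + 22 + 26 = 103
σ = (1, 3, 4, 2): 26 + 29 + 20 + 28 = 103
σ = (1, 4, 2, 3): 26 + (-8) + 22 + 3 = 43
σ = (1, 4, 3, 2): 26 + (-8) + (-7) + 28 = 39
σ = (2, 1, 3, 4): 6 + (-4) + (-7) + 26 = 21
σ = (2, 1, 4, 3): 6 + (-4) + 20 + 3 = 25
σ = (2, 3, 1, 4): 6 + 29 + (-3) + 26 = 58
σ = (2, 3, 4, 1): 6 + 29 + 20 + 4 = 59
σ = (2, 4, 1, 3): 6 + (-8) + (-3) + 3 = -2
σ = (2, 4, 3, 1): 6 + (-8) + (-7) + 4 = -5
σ = (3, 1, 2, 4): 26 + (-4) + 22 + 26 = 70
σ = (3, 1, 4, 2): 26 + (-4) + 20 + 28 = 70
σ = (3, 2, 1, 4): 26 + 22 + (-3) + 26 = 71
σ = (3, 2, 4, 1): 26 + 22 + 20 + 4 = 72
σ = (3, 4, 1, 2): 26 + (-8) + (-3) + 28 = 43
σ = (3, 4, 2, 1): 26 + (-8) + 22 + 4 = 44
σ = (4, 1, 2, 3): 11 + (-4) + 22 + 3 = 32
σ = (4, 1, 3, 2): 11 + (-4) + (-7) + 28 = 28
σ = (4, 2, 1, 3): 11 + 22 + (-3) + 3 = 33
σ = (4, 2, 3, 1): 11 + 22 + (-7) + 4 = 30
σ = (4, 3, 1, 2): 11 + 29 + (-3) + 28 = 65
σ = (4, 3, 2, 1): 11 + 29 + 22 + 4 = 66
Optimal value attained by: σ = (1, 3, 2, 4).
Answer: det⊕(T) = 103; verdict: SINGULAR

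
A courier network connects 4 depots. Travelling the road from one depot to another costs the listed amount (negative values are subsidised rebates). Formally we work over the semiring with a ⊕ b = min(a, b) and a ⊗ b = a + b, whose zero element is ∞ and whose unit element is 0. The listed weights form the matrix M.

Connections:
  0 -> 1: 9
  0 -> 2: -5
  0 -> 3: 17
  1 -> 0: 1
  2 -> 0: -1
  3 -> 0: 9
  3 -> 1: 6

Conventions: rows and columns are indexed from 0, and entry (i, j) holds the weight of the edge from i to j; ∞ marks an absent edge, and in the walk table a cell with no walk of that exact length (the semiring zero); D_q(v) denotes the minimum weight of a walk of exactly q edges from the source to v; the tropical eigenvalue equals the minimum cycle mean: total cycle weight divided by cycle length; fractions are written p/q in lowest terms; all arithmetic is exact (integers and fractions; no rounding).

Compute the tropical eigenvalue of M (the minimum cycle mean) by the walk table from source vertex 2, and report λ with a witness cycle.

q=0: [∞, ∞, 0, ∞]
q=1: [-1, ∞, ∞, ∞]
q=2: [∞, 8, -6, 16]
q=3: [-7, 22, ∞, ∞]
q=4: [23, 2, -12, 10]
Optimal cycle mean attained by: cycle 0->2->0, total (-5) + (-1), length 2.
Answer: λ = -3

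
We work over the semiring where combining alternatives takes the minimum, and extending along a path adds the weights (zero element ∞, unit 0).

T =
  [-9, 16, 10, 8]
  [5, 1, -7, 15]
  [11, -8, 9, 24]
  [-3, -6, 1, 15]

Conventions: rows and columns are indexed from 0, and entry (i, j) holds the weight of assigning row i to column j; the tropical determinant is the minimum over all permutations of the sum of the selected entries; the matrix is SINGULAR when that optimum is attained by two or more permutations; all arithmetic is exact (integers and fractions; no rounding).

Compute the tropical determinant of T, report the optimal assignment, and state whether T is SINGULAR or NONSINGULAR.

σ = (0, 1, 2, 3): (-9) + 1 + 9 + 15 = 16
σ = (0, 1, 3, 2): (-9) + 1 + 24 + 1 = 17
σ = (0, 2, 1, 3): (-9) + (-7) + (-8) + 15 = -9
σ = (0, 2, 3, 1): (-9) + (-7) + 24 + (-6) = 2
σ = (0, 3, 1, 2): (-9) + 15 + (-8) + 1 = -1
σ = (0, 3, 2, 1): (-9) + 15 + 9 + (-6) = 9
σ = (1, 0, 2, 3): 16 + 5 + 9 + 15 = 45
σ = (1, 0, 3, 2): 16 + 5 + 24 + 1 = 46
σ = (1, 2, 0, 3): 16 + (-7) + 11 + 15 = 35
σ = (1, 2, 3, 0): 16 + (-7) + 24 + (-3) = 30
σ = (1, 3, 0, 2): 16 + 15 + 11 + 1 = 43
σ = (1, 3, 2, 0): 16 + 15 + 9 + (-3) = 37
σ = (2, 0, 1, 3): 10 + 5 + (-8) + 15 = 22
σ = (2, 0, 3, 1): 10 + 5 + 24 + (-6) = 33
σ = (2, 1, 0, 3): 10 + 1 + 11 + 15 = 37
σ = (2, 1, 3, 0): 10 + 1 + 24 + (-3) = 32
σ = (2, 3, 0, 1): 10 + 15 + 11 + (-6) = 30
σ = (2, 3, 1, 0): 10 + 15 + (-8) + (-3) = 14
σ = (3, 0, 1, 2): 8 + 5 + (-8) + 1 = 6
σ = (3, 0, 2, 1): 8 + 5 + 9 + (-6) = 16
σ = (3, 1, 0, 2): 8 + 1 + 11 + 1 = 21
σ = (3, 1, 2, 0): 8 + 1 + 9 + (-3) = 15
σ = (3, 2, 0, 1): 8 + (-7) + 11 + (-6) = 6
σ = (3, 2, 1, 0): 8 + (-7) + (-8) + (-3) = -10
Optimal value attained by: σ = (3, 2, 1, 0).
Answer: det⊕(T) = -10; verdict: NONSINGULAR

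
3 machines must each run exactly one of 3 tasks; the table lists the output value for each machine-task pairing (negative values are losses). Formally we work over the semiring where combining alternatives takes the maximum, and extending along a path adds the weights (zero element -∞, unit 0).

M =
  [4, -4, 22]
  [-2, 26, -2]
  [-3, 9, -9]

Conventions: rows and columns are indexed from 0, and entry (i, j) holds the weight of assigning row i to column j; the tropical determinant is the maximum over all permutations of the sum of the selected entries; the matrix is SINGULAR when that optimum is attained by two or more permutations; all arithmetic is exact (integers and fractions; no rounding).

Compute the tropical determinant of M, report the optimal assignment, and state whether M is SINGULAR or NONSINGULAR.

σ = (0, 1, 2): 4 + 26 + (-9) = 21
σ = (0, 2, 1): 4 + (-2) + 9 = 11
σ = (1, 0, 2): (-4) + (-2) + (-9) = -15
σ = (1, 2, 0): (-4) + (-2) + (-3) = -9
σ = (2, 0, 1): 22 + (-2) + 9 = 29
σ = (2, 1, 0): 22 + 26 + (-3) = 45
Optimal value attained by: σ = (2, 1, 0).
Answer: det⊕(M) = 45; verdict: NONSINGULAR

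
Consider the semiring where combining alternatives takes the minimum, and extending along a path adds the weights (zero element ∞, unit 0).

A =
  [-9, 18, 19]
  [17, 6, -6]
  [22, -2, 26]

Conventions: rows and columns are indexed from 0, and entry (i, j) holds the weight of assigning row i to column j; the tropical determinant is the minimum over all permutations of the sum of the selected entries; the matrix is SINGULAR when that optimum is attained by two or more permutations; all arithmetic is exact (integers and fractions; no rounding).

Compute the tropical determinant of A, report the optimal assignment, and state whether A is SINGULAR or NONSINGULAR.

σ = (0, 1, 2): (-9) + 6 + 26 = 23
σ = (0, 2, 1): (-9) + (-6) + (-2) = -17
σ = (1, 0, 2): 18 + 17 + 26 = 61
σ = (1, 2, 0): 18 + (-6) + 22 = 34
σ = (2, 0, 1): 19 + 17 + (-2) = 34
σ = (2, 1, 0): 19 + 6 + 22 = 47
Optimal value attained by: σ = (0, 2, 1).
Answer: det⊕(A) = -17; verdict: NONSINGULAR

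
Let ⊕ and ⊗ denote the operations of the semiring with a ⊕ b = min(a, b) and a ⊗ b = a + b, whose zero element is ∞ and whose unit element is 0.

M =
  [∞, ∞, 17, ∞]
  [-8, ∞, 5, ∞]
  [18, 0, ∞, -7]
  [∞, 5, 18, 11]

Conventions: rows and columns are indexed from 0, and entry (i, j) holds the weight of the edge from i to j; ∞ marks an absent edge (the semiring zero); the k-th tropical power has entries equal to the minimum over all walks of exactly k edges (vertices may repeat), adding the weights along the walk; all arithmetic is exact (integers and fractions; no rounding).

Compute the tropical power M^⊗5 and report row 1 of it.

M^⊗2:
  [35, 17, ∞, 10]
  [23, 5, 9, -2]
  [-8, -2, 5, 4]
  [-3, 16, 10, 11]
M^⊗3:
  [9, 15, 22, 21]
  [-3, 3, 10, 2]
  [-10, 5, 3, -2]
  [8, 10, 14, 3]
M^⊗4:
  [7, 22, 20, 15]
  [-5, 7, 8, 3]
  [-3, 3, 7, -4]
  [2, 8, 15, 7]
M^⊗5:
  [14, 20, 24, 13]
  [-1, 8, 12, 1]
  [-5, 1, 8, 0]
  [0, 12, 13, 8]
Answer: row 1 of M^⊗5 = [-1, 8, 12, 1]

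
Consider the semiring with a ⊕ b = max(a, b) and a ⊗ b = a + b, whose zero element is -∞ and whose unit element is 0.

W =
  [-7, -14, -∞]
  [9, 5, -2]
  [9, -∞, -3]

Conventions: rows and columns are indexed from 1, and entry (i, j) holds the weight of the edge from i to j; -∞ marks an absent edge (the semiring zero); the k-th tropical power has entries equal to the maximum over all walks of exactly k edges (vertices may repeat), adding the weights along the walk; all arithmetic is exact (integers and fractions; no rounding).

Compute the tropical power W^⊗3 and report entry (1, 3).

W^⊗2:
  [-5, -9, -16]
  [14, 10, 3]
  [6, -5, -6]
W^⊗3:
  [0, -4, -11]
  [19, 15, 8]
  [4, 0, -7]
Key observation: the optimum is the walk 1->2->2->3, with weight (-14) + 5 + (-2) = -11.
Optimal value attained by: walk 1->2->2->3.
Answer: (W^⊗3)[1][3] = -11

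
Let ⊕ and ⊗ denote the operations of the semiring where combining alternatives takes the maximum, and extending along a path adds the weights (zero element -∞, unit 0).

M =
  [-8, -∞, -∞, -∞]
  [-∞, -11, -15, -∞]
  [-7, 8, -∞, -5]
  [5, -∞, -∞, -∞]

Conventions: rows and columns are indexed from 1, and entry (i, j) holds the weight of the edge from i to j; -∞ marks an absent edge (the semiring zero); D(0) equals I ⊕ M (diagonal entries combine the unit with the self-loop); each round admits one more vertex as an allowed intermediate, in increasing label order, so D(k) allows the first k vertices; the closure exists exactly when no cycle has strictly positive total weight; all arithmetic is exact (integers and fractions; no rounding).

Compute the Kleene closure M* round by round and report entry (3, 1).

D(0):
  [0, -∞, -∞, -∞]
  [-∞, 0, -15, -∞]
  [-7, 8, 0, -5]
  [5, -∞, -∞, 0]
D(1):
  [0, -∞, -∞, -∞]
  [-∞, 0, -15, -∞]
  [-7, 8, 0, -5]
  [5, -∞, -∞, 0]
D(2):
  [0, -∞, -∞, -∞]
  [-∞, 0, -15, -∞]
  [-7, 8, 0, -5]
  [5, -∞, -∞, 0]
D(3):
  [0, -∞, -∞, -∞]
  [-22, 0, -15, -20]
  [-7, 8, 0, -5]
  [5, -∞, -∞, 0]
D(4):
  [0, -∞, -∞, -∞]
  [-15, 0, -15, -20]
  [0, 8, 0, -5]
  [5, -∞, -∞, 0]
Answer: M*[3][1] = 0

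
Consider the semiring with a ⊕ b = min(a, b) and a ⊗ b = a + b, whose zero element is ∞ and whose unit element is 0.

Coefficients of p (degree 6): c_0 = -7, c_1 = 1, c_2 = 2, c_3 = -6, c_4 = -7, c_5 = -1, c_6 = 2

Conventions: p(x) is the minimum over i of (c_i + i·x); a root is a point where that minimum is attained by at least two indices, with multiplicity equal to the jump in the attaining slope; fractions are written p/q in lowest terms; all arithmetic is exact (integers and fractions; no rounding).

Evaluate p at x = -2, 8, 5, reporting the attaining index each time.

p(-2) = min(-7+0·(-2)=-7, 1+1·(-2)=-1, 2+2·(-2)=-2, -6+3·(-2)=-12, -7+4·(-2)=-15, -1+5·(-2)=-11, 2+6·(-2)=-10) = -15 (attained by i=4)
p(8) = min(-7+0·8=-7, 1+1·8=9, 2+2·8=18, -6+3·8=18, -7+4·8=25, -1+5·8=39, 2+6·8=50) = -7 (attained by i=0)
p(5) = min(-7+0·5=-7, 1+1·5=6, 2+2·5=12, -6+3·5=9, -7+4·5=13, -1+5·5=24, 2+6·5=32) = -7 (attained by i=0)
Answer: p(-2) = -15; p(8) = -7; p(5) = -7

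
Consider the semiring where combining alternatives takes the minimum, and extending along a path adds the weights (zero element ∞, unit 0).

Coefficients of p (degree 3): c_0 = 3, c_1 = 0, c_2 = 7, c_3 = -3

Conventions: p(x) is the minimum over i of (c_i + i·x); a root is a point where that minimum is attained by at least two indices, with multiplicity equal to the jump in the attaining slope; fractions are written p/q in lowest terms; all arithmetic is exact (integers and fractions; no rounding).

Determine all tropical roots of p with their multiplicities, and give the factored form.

hull edge (i=0, c=3) to (i=1, c=0): slope -3, span 1
hull edge (i=1, c=0) to (i=3, c=-3): slope -3/2, span 2
Factored form: p(x) = -3 ⊗ (x ⊕ 3/2) ⊗ (x ⊕ 3/2) ⊗ (x ⊕ 3)
Answer: roots = 3/2 (mult 2), 3 (mult 1)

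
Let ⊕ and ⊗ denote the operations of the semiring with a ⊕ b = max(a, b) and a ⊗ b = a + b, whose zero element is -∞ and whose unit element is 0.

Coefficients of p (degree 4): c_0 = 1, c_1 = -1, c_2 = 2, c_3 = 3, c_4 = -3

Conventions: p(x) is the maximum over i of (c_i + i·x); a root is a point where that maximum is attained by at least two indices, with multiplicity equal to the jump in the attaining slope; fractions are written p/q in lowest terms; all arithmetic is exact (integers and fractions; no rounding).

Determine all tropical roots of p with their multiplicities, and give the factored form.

hull edge (i=0, c=1) to (i=3, c=3): slope 2/3, span 3
hull edge (i=3, c=3) to (i=4, c=-3): slope -6, span 1
Factored form: p(x) = -3 ⊗ (x ⊕ (-2/3)) ⊗ (x ⊕ (-2/3)) ⊗ (x ⊕ (-2/3)) ⊗ (x ⊕ 6)
Answer: roots = -2/3 (mult 3), 6 (mult 1)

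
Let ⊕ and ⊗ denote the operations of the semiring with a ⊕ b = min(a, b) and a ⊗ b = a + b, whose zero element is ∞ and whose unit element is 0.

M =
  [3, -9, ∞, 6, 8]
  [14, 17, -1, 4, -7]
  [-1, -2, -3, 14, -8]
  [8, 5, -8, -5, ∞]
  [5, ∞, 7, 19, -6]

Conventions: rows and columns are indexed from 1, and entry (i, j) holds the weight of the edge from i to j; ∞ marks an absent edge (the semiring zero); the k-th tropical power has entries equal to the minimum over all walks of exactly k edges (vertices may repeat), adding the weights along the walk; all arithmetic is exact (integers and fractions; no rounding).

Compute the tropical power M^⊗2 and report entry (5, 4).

M^⊗2:
  [5, -6, -10, -5, -16]
  [-2, -3, -4, -1, -13]
  [-4, -10, -6, 2, -14]
  [-9, -10, -13, -10, -16]
  [-1, -4, 1, 11, -12]
Key observation: the optimum is the walk 5->1->4, with weight 5 + 6 = 11.
Optimal value attained by: walk 5->1->4.
Answer: (M^⊗2)[5][4] = 11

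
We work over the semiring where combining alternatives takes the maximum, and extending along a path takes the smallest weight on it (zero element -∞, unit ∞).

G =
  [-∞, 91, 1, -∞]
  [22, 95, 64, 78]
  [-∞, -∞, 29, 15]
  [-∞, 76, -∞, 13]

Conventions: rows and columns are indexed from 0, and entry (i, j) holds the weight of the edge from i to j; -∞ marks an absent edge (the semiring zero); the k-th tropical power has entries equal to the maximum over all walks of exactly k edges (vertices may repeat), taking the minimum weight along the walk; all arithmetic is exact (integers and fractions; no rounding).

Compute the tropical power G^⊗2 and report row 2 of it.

G^⊗2:
  [22, 91, 64, 78]
  [22, 95, 64, 78]
  [-∞, 15, 29, 15]
  [22, 76, 64, 76]
Answer: row 2 of G^⊗2 = [-∞, 15, 29, 15]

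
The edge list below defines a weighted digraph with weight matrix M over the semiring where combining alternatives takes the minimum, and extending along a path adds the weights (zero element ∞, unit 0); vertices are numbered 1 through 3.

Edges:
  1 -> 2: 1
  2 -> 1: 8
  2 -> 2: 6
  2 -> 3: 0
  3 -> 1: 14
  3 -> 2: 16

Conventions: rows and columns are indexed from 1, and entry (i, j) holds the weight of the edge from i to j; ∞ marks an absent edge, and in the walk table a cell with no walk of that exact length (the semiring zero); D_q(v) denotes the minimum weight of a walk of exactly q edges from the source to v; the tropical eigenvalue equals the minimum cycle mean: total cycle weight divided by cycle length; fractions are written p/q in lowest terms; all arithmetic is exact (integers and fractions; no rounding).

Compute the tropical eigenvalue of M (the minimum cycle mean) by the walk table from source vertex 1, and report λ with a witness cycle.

q=0: [0, ∞, ∞]
q=1: [∞, 1, ∞]
q=2: [9, 7, 1]
q=3: [15, 10, 7]
Optimal cycle mean attained by: cycle 1->2->1, total 1 + 8, length 2.
Answer: λ = 9/2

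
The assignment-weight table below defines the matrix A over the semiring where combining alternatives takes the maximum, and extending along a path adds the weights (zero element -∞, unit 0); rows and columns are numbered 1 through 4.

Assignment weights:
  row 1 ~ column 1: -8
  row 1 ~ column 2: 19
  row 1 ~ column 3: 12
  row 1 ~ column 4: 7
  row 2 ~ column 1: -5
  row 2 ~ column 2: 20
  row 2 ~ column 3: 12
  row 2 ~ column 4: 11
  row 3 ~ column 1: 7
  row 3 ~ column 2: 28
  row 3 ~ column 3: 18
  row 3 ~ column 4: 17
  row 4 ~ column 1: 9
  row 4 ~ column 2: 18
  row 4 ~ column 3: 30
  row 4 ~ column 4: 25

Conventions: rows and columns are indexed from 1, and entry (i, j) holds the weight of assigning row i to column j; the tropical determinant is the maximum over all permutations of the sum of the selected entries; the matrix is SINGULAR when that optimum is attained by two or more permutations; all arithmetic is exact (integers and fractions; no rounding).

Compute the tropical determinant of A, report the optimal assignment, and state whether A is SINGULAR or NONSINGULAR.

σ = (1, 2, 3, 4): (-8) + 20 + 18 + 25 = 55
σ = (1, 2, 4, 3): (-8) + 20 + 17 + 30 = 59
σ = (1, 3, 2, 4): (-8) + 12 + 28 + 25 = 57
σ = (1, 3, 4, 2): (-8) + 12 + 17 + 18 = 39
σ = (1, 4, 2, 3): (-8) + 11 + 28 + 30 = 61
σ = (1, 4, 3, 2): (-8) + 11 + 18 + 18 = 39
σ = (2, 1, 3, 4): 19 + (-5) + 18 + 25 = 57
σ = (2, 1, 4, 3): 19 + (-5) + 17 + 30 = 61
σ = (2, 3, 1, 4): 19 + 12 + 7 + 25 = 63
σ = (2, 3, 4, 1): 19 + 12 + 17 + 9 = 57
σ = (2, 4, 1, 3): 19 + 11 + 7 + 30 = 67
σ = (2, 4, 3, 1): 19 + 11 + 18 + 9 = 57
σ = (3, 1, 2, 4): 12 + (-5) + 28 + 25 = 60
σ = (3, 1, 4, 2): 12 + (-5) + 17 + 18 = 42
σ = (3, 2, 1, 4): 12 + 20 + 7 + 25 = 64
σ = (3, 2, 4, 1): 12 + 20 + 17 + 9 = 58
σ = (3, 4, 1, 2): 12 + 11 + 7 + 18 = 48
σ = (3, 4, 2, 1): 12 + 11 + 28 + 9 = 60
σ = (4, 1, 2, 3): 7 + (-5) + 28 + 30 = 60
σ = (4, 1, 3, 2): 7 + (-5) + 18 + 18 = 38
σ = (4, 2, 1, 3): 7 + 20 + 7 + 30 = 64
σ = (4, 2, 3, 1): 7 + 20 + 18 + 9 = 54
σ = (4, 3, 1, 2): 7 + 12 + 7 + 18 = 44
σ = (4, 3, 2, 1): 7 + 12 + 28 + 9 = 56
Optimal value attained by: σ = (2, 4, 1, 3).
Answer: det⊕(A) = 67; verdict: NONSINGULAR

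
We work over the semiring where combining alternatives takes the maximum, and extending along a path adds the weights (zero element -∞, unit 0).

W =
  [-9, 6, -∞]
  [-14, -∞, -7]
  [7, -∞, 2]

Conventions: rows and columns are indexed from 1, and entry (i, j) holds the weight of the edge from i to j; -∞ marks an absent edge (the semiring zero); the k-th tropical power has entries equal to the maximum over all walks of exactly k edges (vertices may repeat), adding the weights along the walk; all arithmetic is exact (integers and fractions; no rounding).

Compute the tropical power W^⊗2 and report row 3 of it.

W^⊗2:
  [-8, -3, -1]
  [0, -8, -5]
  [9, 13, 4]
Answer: row 3 of W^⊗2 = [9, 13, 4]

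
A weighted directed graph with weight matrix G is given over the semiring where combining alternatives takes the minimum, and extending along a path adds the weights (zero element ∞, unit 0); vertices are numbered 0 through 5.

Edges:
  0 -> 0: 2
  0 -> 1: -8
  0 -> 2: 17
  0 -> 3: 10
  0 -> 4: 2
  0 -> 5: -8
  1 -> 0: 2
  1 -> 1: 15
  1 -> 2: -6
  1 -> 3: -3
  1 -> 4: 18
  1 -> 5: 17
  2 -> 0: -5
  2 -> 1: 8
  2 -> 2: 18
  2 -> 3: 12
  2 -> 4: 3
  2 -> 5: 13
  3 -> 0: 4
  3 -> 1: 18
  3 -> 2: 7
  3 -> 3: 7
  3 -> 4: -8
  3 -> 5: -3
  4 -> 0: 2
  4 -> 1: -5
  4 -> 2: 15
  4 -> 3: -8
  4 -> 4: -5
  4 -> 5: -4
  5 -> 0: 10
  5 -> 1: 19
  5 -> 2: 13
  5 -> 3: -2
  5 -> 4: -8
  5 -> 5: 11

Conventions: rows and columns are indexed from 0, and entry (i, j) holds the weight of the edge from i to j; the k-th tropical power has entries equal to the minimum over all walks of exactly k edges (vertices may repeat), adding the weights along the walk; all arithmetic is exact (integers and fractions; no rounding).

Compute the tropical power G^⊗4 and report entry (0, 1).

G^⊗2:
  [-6, -6, -14, -11, -16, -6]
  [-11, -6, 4, 4, -11, -6]
  [-3, -13, 2, -5, -3, -13]
  [-6, -13, 7, -16, -13, -12]
  [-4, -10, -11, -13, -16, -11]
  [-6, -13, 5, -16, -13, -12]
G^⊗3:
  [-19, -21, -12, -24, -21, -20]
  [-9, -19, -12, -19, -16, -19]
  [-11, -11, -19, -16, -21, -11]
  [-12, -18, -19, -21, -24, -19]
  [-16, -21, -16, -24, -21, -20]
  [-12, -18, -19, -21, -24, -19]
G^⊗4:
  [-20, -27, -27, -29, -32, -27]
  [-17, -21, -25, -24, -27, -22]
  [-24, -26, -17, -29, -26, -25]
  [-24, -29, -24, -32, -29, -28]
  [-21, -26, -27, -29, -32, -27]
  [-24, -29, -24, -32, -29, -28]
Key observation: the optimum is the walk 0->1->2->0->1, with weight (-8) + (-6) + (-5) + (-8) = -27.
Optimal value attained by: walk 0->1->2->0->1.
Answer: (G^⊗4)[0][1] = -27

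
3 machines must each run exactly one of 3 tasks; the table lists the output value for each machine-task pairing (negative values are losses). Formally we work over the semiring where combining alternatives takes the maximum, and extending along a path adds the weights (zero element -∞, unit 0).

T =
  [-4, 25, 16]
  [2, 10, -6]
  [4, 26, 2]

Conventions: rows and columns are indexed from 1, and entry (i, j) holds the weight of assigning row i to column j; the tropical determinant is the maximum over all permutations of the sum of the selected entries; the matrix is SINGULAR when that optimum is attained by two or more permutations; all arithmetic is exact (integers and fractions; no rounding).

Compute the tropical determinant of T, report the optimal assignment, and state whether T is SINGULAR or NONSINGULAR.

σ = (1, 2, 3): (-4) + 10 + 2 = 8
σ = (1, 3, 2): (-4) + (-6) + 26 = 16
σ = (2, 1, 3): 25 + 2 + 2 = 29
σ = (2, 3, 1): 25 + (-6) + 4 = 23
σ = (3, 1, 2): 16 + 2 + 26 = 44
σ = (3, 2, 1): 16 + 10 + 4 = 30
Optimal value attained by: σ = (3, 1, 2).
Answer: det⊕(T) = 44; verdict: NONSINGULAR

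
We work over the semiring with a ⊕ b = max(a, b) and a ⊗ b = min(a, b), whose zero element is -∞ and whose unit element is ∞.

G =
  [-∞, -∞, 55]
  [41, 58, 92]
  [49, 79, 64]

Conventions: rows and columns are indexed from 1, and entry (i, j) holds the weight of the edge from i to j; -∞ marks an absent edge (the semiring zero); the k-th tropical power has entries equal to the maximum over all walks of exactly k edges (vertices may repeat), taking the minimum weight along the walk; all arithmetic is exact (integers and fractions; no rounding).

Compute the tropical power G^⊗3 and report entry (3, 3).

G^⊗2:
  [49, 55, 55]
  [49, 79, 64]
  [49, 64, 79]
G^⊗3:
  [49, 55, 55]
  [49, 64, 79]
  [49, 79, 64]
Key observation: the optimum is the walk 3->2->3->3, with weight 79 min 92 min 64 = 64.
Optimal value attained by: walk 3->2->3->3.
Answer: (G^⊗3)[3][3] = 64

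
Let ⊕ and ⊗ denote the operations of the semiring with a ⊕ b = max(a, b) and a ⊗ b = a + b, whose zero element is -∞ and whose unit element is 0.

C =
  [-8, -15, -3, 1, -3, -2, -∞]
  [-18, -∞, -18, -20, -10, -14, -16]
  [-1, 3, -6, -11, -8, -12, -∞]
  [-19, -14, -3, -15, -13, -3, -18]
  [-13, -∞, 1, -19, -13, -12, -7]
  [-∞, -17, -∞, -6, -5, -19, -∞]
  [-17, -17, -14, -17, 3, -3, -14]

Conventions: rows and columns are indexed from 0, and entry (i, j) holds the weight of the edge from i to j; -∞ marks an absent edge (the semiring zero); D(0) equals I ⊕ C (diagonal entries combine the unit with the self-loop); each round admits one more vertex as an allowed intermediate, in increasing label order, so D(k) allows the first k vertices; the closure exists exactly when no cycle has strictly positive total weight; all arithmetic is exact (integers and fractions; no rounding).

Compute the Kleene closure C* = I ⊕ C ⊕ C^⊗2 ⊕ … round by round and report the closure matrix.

D(0):
  [0, -15, -3, 1, -3, -2, -∞]
  [-18, 0, -18, -20, -10, -14, -16]
  [-1, 3, 0, -11, -8, -12, -∞]
  [-19, -14, -3, 0, -13, -3, -18]
  [-13, -∞, 1, -19, 0, -12, -7]
  [-∞, -17, -∞, -6, -5, 0, -∞]
  [-17, -17, -14, -17, 3, -3, 0]
D(1):
  [0, -15, -3, 1, -3, -2, -∞]
  [-18, 0, -18, -17, -10, -14, -16]
  [-1, 3, 0, 0, -4, -3, -∞]
  [-19, -14, -3, 0, -13, -3, -18]
  [-13, -28, 1, -12, 0, -12, -7]
  [-∞, -17, -∞, -6, -5, 0, -∞]
  [-17, -17, -14, -16, 3, -3, 0]
D(2):
  [0, -15, -3, 1, -3, -2, -31]
  [-18, 0, -18, -17, -10, -14, -16]
  [-1, 3, 0, 0, -4, -3, -13]
  [-19, -14, -3, 0, -13, -3, -18]
  [-13, -28, 1, -12, 0, -12, -7]
  [-35, -17, -35, -6, -5, 0, -33]
  [-17, -17, -14, -16, 3, -3, 0]
D(3):
  [0, 0, -3, 1, -3, -2, -16]
  [-18, 0, -18, -17, -10, -14, -16]
  [-1, 3, 0, 0, -4, -3, -13]
  [-4, 0, -3, 0, -7, -3, -16]
  [0, 4, 1, 1, 0, -2, -7]
  [-35, -17, -35, -6, -5, 0, -33]
  [-15, -11, -14, -14, 3, -3, 0]
D(4):
  [0, 1, -2, 1, -3, -2, -15]
  [-18, 0, -18, -17, -10, -14, -16]
  [-1, 3, 0, 0, -4, -3, -13]
  [-4, 0, -3, 0, -7, -3, -16]
  [0, 4, 1, 1, 0, -2, -7]
  [-10, -6, -9, -6, -5, 0, -22]
  [-15, -11, -14, -14, 3, -3, 0]
D(5):
  [0, 1, -2, 1, -3, -2, -10]
  [-10, 0, -9, -9, -10, -12, -16]
  [-1, 3, 0, 0, -4, -3, -11]
  [-4, 0, -3, 0, -7, -3, -14]
  [0, 4, 1, 1, 0, -2, -7]
  [-5, -1, -4, -4, -5, 0, -12]
  [3, 7, 4, 4, 3, 1, 0]
D(6):
  [0, 1, -2, 1, -3, -2, -10]
  [-10, 0, -9, -9, -10, -12, -16]
  [-1, 3, 0, 0, -4, -3, -11]
  [-4, 0, -3, 0, -7, -3, -14]
  [0, 4, 1, 1, 0, -2, -7]
  [-5, -1, -4, -4, -5, 0, -12]
  [3, 7, 4, 4, 3, 1, 0]
D(7):
  [0, 1, -2, 1, -3, -2, -10]
  [-10, 0, -9, -9, -10, -12, -16]
  [-1, 3, 0, 0, -4, -3, -11]
  [-4, 0, -3, 0, -7, -3, -14]
  [0, 4, 1, 1, 0, -2, -7]
  [-5, -1, -4, -4, -5, 0, -12]
  [3, 7, 4, 4, 3, 1, 0]
Answer: C* = [[0, 1, -2, 1, -3, -2, -10], [-10, 0, -9, -9, -10, -12, -16], [-1, 3, 0, 0, -4, -3, -11], [-4, 0, -3, 0, -7, -3, -14], [0, 4, 1, 1, 0, -2, -7], [-5, -1, -4, -4, -5, 0, -12], [3, 7, 4, 4, 3, 1, 0]]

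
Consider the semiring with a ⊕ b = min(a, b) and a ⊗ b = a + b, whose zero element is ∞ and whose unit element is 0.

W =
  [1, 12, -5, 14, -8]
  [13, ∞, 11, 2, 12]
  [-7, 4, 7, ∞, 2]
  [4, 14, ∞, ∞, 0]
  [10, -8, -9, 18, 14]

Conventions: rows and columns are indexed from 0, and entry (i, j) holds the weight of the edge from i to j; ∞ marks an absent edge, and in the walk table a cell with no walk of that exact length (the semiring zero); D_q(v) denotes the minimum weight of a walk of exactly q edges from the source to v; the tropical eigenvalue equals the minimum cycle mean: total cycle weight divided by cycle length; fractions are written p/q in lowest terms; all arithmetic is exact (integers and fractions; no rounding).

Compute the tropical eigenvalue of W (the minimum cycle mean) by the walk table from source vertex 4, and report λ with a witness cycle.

q=0: [∞, ∞, ∞, ∞, 0]
q=1: [10, -8, -9, 18, 14]
q=2: [-16, -5, -2, -6, -7]
q=3: [-15, -15, -21, -3, -24]
q=4: [-28, -32, -33, -13, -23]
q=5: [-40, -31, -33, -30, -36]
Optimal cycle mean attained by: cycle 0->4->2->0, total (-8) + (-9) + (-7), length 3.
Answer: λ = -8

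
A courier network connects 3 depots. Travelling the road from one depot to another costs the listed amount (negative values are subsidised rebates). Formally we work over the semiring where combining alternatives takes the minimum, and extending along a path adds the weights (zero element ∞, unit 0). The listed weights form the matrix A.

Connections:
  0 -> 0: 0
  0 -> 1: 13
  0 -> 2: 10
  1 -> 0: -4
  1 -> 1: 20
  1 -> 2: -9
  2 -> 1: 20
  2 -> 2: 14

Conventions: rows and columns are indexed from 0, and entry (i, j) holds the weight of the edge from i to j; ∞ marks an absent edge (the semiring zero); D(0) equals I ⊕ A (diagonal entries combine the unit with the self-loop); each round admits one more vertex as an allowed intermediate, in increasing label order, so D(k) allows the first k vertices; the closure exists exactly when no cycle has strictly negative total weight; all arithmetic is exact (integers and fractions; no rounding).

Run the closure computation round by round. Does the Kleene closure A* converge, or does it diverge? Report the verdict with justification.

D(0):
  [0, 13, 10]
  [-4, 0, -9]
  [∞, 20, 0]
D(1):
  [0, 13, 10]
  [-4, 0, -9]
  [∞, 20, 0]
D(2):
  [0, 13, 4]
  [-4, 0, -9]
  [16, 20, 0]
D(3):
  [0, 13, 4]
  [-4, 0, -9]
  [16, 20, 0]
Key observation: every diagonal entry stays at the unit through all rounds, so no improving cycle exists.
Answer: CONVERGES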